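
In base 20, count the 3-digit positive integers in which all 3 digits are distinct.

The leading digit has 19 choices (anything but zero); the next has 19 (anything but the first), then 18, and so on, one fewer each time.
Total: 19 x 19 x 18.

Final answer: 6498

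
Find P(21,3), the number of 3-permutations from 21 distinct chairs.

P(21,3) = 21!/(21-3)! = 21!/18!.

Final answer: P(21,3) = 7980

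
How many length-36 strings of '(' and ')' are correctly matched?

This is a standard Catalan-number count: the answer is C_n. Here n = 18 (pairs).
C_n = (2n)!/(n!(n+1)!), so C_{18} = 36!/(18! x 19!) = C(36,18)/19 = 9075135300/19.

Final answer: C_{18} = 477638700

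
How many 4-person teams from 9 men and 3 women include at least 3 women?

Sum over valid woman counts:
C(3,3)C(9,1).

Final answer: 9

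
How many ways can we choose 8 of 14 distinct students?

C(14,8) = 14!/(8! x (14-8)!).

Final answer: C(14,8) = 3003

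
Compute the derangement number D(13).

Use the recurrence D(n) = (n-1)(D(n-1) + D(n-2)) with D(0)=1, D(1)=0.
D(2) = 1 x (0 + 1) = 1
D(3) = 2 x (1 + 0) = 2
D(4) = 3 x (2 + 1) = 9
D(5) = 4 x (9 + 2) = 44
D(6) = 5 x (44 + 9) = 265
D(7) = 6 x (265 + 44) = 1854
D(8) = 7 x (1854 + 265) = 14833
D(9) = 8 x (14833 + 1854) = 133496
D(10) = 9 x (133496 + 14833) = 1334961
D(11) = 10 x (1334961 + 133496) = 14684570
D(12) = 11 x (14684570 + 1334961) = 176214841
D(13) = 12 x (D(12) + D(11)) = 12 x (176214841 + 14684570)

Final answer: D(13) = 2290792932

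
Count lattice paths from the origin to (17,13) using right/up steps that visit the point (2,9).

Paths (0,0)->(2,9): C(11,9) = 55.
Paths (2,9)->(17,13): C(19,4) = 3876.
By multiplication principle: 55 x 3876.

Final answer: 213180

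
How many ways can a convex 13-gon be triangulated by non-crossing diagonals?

This is counted by the nth Catalan number C_n. Here n = 13 - 2 = 11.
C_n = C(2n,n) - C(2n,n+1), so C_{11} = C(22,11) - C(22,12) = 705432 - 646646.

Final answer: C_{11} = 58786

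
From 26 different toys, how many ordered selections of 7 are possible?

P(26,7) = 26!/(26-7)! = 26!/19!.

Final answer: P(26,7) = 3315312000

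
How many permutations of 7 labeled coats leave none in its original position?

D(n) = (n-1)(D(n-1) + D(n-2)), D(0)=1, D(1)=0.
D(2) = 1 x (0 + 1) = 1
D(3) = 2 x (1 + 0) = 2
D(4) = 3 x (2 + 1) = 9
D(5) = 4 x (9 + 2) = 44
D(6) = 5 x (44 + 9) = 265
D(7) = 6 x (D(6) + D(5)) = 6 x (265 + 44)

Final answer: D(7) = 1854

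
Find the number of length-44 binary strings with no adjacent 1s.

A valid string ends in 0 (append to any length-(n-1) valid string) or in 01 (append to any length-(n-2) valid string), so a(n) = a(n-1) + a(n-2) with a(1)=2, a(2)=3.
Iterating the recurrence: a(1)=2, a(2)=3, a(3)=5, a(4)=8, a(5)=13, a(6)=21, a(7)=34, a(8)=55, a(9)=89, a(10)=144, a(11)=233, a(12)=377, a(13)=610, a(14)=987, a(15)=1597, a(16)=2584, a(17)=4181, a(18)=6765, a(19)=10946, a(20)=17711, a(21)=28657, a(22)=46368, a(23)=75025, a(24)=121393, a(25)=196418, a(26)=317811, a(27)=514229, a(28)=832040, a(29)=1346269, a(30)=2178309, a(31)=3524578, a(32)=5702887, a(33)=9227465, a(34)=14930352, a(35)=24157817, a(36)=39088169, a(37)=63245986, a(38)=102334155, a(39)=165580141, a(40)=267914296, a(41)=433494437, a(42)=701408733, a(43)=1134903170, a(44)=1836311903.

Final answer: 1836311903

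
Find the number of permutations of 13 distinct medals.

The number of ways to arrange 13 distinct objects is 13!.

Final answer: 13! = 6227020800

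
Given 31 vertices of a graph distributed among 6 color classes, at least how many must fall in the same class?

By pigeonhole with 31 objects and 6 categories: ceiling(31/6).

Final answer: 6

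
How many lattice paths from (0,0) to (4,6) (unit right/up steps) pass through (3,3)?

Paths (0,0)->(3,3): C(6,3) = 20.
Paths (3,3)->(4,6): C(4,3) = 4.
By multiplication principle: 20 x 4.

Final answer: 80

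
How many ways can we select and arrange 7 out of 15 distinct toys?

P(15,7) = 15!/(15-7)! = 15!/8!.

Final answer: P(15,7) = 32432400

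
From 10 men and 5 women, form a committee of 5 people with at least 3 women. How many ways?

Sum over valid woman counts:
C(5,3)C(10,2) = 450
C(5,4)C(10,1) = 50
C(5,5)C(10,0) = 1
Total: 450 + 50 + 1.

Final answer: 501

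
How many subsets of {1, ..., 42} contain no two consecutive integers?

Condition on whether n belongs to the subset: if not, any valid subset of {1, ..., n-1} works (a(n-1)); if so, n-1 is excluded and the rest is a valid subset of {1, ..., n-2} (a(n-2)). Hence a(n) = a(n-1) + a(n-2), a(1)=2, a(2)=3.
Building up term by term: a(1)=2, a(2)=3, a(3)=5, a(4)=8, a(5)=13, a(6)=21, a(7)=34, a(8)=55, a(9)=89, a(10)=144, a(11)=233, a(12)=377, a(13)=610, a(14)=987, a(15)=1597, a(16)=2584, a(17)=4181, a(18)=6765, a(19)=10946, a(20)=17711, a(21)=28657, a(22)=46368, a(23)=75025, a(24)=121393, a(25)=196418, a(26)=317811, a(27)=514229, a(28)=832040, a(29)=1346269, a(30)=2178309, a(31)=3524578, a(32)=5702887, a(33)=9227465, a(34)=14930352, a(35)=24157817, a(36)=39088169, a(37)=63245986, a(38)=102334155, a(39)=165580141, a(40)=267914296, a(41)=433494437, a(42)=701408733.

Final answer: 701408733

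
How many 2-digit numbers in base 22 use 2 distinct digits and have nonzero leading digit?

The leading digit has 21 choices (anything but zero); the next has 21 (anything but the first), then 20, and so on, one fewer each time.
Total: 21 x 21.

Final answer: 441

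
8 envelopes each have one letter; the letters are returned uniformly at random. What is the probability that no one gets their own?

Use the recurrence D(n) = (n-1)(D(n-1) + D(n-2)) with D(0)=1, D(1)=0.
Building up: D(2)=1, D(3)=2, D(4)=9, D(5)=44, D(6)=265, D(7)=1854, D(8)=14833.
Total arrangements: 8! = 40320.
Probability = D(8)/8! = 2119/5760.

Final answer: D(8)/8! = 14833/40320 = 0.367882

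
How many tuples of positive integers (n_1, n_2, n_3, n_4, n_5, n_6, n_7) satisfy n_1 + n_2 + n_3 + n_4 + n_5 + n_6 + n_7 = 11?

Substitute n'_i = n_i - 1 (so n'_i >= 0). Then sum n'_i = 11 - 7 = 4.
Stars and bars: C(4+7-1, 7-1) = C(10,6).

Final answer: C(10,6) = 210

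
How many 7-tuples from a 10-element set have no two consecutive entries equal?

First character: 10 choices. Each subsequent: 9 choices (must differ from the previous one).
Total: 10 x 9^6.

Final answer: 10 x 9^{6} = 5314410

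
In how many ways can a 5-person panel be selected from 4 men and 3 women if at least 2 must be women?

Sum over valid woman counts:
C(3,2)C(4,3) = 12
C(3,3)C(4,2) = 6
Total: 12 + 6.

Final answer: 18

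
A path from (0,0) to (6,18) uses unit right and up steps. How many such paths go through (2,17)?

Paths (0,0)->(2,17): C(19,17) = 171.
Paths (2,17)->(6,18): C(5,1) = 5.
By multiplication principle: 171 x 5.

Final answer: 855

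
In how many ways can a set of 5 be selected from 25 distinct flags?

C(25,5) = 25!/(5! x (25-5)!).

Final answer: C(25,5) = 53130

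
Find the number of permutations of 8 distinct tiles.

The number of ways to arrange 8 distinct objects is 8!.

Final answer: 8! = 40320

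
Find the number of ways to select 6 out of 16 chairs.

C(16,6) = 16!/(6! x 10!).

Final answer: \binom{16}{6} = 8008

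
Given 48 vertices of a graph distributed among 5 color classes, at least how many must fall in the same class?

By pigeonhole with 48 objects and 5 categories: ceiling(48/5).

Final answer: 10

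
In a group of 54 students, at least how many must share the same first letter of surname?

There are 26 possible values for first letter of surname. With 54 students and 26 categories, by pigeonhole: ceiling(54/26).

Final answer: 3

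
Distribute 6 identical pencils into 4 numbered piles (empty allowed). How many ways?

Stars and bars: C(n+k-1, k-1) = C(9,3).

Final answer: C(9,3) = 84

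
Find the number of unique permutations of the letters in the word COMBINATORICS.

Letters (A:1, B:1, C:2, I:2, M:1, N:1, O:2, R:1, S:1, T:1). Total letters: 13.
Permutations = 13!/(2! x 2! x 2!).

Final answer: 778377600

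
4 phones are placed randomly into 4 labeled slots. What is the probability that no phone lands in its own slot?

D(n) = (n-1)(D(n-1) + D(n-2)), D(0)=1, D(1)=0.
Building up: D(2)=1, D(3)=2, D(4)=9.
Total arrangements: 4! = 24.
Probability = D(4)/4! = 3/8.

Final answer: D(4)/4! = 9/24 = 0.375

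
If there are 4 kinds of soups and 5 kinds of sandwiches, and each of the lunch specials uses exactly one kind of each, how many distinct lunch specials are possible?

By the multiplication principle: 4 x 5.

Final answer: 20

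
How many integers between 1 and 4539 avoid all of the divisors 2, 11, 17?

|div by 2|=2269, |div by 11|=412, |div by 17|=267.
|div by 2&11|=206, |div by 2&17|=133, |div by 11&17|=24, |div by all|=12.
By inclusion-exclusion, divisible by at least one: 2269+412+267-206-133-24+12 = 2597.
Not divisible by any: 4539 - 2597.

Final answer: 1942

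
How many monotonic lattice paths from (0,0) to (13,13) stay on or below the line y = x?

Total monotonic paths to (13,13): C(26,13) = 10400600.
Reflecting each bad path at its first crossing gives a bijection with paths to (12,14): C(26,14) = 9657700.
Valid Dyck paths: 10400600 - 9657700.
(These counts are the Catalan numbers.)

Final answer: C_{13} = 742900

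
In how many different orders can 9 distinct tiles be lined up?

The number of ways to arrange 9 distinct objects is 9!.

Final answer: 9! = 362880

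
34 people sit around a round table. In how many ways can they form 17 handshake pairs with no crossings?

This is counted by the nth Catalan number C_n. Here n = 34/2 = 17.
C_n = C(2n,n) - C(2n,n+1), so C_{17} = C(34,17) - C(34,18) = 2333606220 - 2203961430.

Final answer: C_{17} = 129644790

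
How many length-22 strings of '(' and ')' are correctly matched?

The structures are counted by the Catalan number C_n. Here n = 11 (pairs).
C_n = C(2n,n) - C(2n,n+1), so C_{11} = C(22,11) - C(22,12) = 705432 - 646646.

Final answer: C_{11} = 58786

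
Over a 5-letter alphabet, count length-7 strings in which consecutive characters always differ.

First character: 5 choices. Each subsequent: 4 choices (must differ from the previous one).
Total: 5 x 4^6.

Final answer: 5 x 4^{6} = 20480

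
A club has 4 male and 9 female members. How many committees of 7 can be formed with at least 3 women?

Sum over valid woman counts:
C(9,3)C(4,4) = 84
C(9,4)C(4,3) = 504
C(9,5)C(4,2) = 756
C(9,6)C(4,1) = 336
C(9,7)C(4,0) = 36
Total: 84 + 504 + 756 + 336 + 36.

Final answer: 1716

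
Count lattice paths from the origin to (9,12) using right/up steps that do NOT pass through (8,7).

Total paths to (9,12): C(21,12) = 293930.
Paths through (8,7): C(15,7) x C(6,5) = 38610.
Avoiding (8,7): 293930 - 38610.

Final answer: 255320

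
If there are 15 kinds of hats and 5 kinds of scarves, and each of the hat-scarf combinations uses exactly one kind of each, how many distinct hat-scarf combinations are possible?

By the multiplication principle: 15 x 5.

Final answer: 75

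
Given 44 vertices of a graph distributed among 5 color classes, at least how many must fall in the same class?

By pigeonhole with 44 objects and 5 categories: ceiling(44/5).

Final answer: 9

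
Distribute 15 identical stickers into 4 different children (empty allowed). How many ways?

Stars and bars: C(n+k-1, k-1) = C(18,3).

Final answer: C(18,3) = 816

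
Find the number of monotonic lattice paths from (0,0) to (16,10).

Each path has 16 right steps and 10 up steps in some order (26 steps total).
Choose which 10 of the 26 steps are up: C(26,10).

Final answer: C(26,10) = 5311735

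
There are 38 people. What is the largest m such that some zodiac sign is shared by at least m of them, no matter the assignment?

There are 12 possible values for zodiac sign. With 38 people and 12 categories, by pigeonhole: ceiling(38/12).

Final answer: 4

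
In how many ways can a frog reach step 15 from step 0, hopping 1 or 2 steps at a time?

Let f(n) be the number of climbs. Removing the last move (1 or 2 steps) gives f(n) = f(n-1) + f(n-2); base cases f(1)=1, f(2)=2.
Building up term by term: f(1)=1, f(2)=2, f(3)=3, f(4)=5, f(5)=8, f(6)=13, f(7)=21, f(8)=34, f(9)=55, f(10)=89, f(11)=144, f(12)=233, f(13)=377, f(14)=610, f(15)=987.

Final answer: 987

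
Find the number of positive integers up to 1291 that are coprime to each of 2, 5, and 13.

|div by 2|=645, |div by 5|=258, |div by 13|=99.
|div by 2&5|=129, |div by 2&13|=49, |div by 5&13|=19, |div by all|=9.
By inclusion-exclusion, divisible by at least one: 645+258+99-129-49-19+9 = 814.
Not divisible by any: 1291 - 814.

Final answer: 477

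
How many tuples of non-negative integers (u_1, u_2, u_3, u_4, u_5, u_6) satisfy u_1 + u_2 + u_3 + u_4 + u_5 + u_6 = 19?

Stars and bars with 19 stars and 5 bars:
C(19+6-1, 6-1) = C(24,5).

Final answer: C(24,5) = 42504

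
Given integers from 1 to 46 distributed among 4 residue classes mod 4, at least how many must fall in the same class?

By pigeonhole with 46 objects and 4 categories: ceiling(46/4).

Final answer: 12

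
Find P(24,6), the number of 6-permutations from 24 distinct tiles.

P(24,6) = 24!/(24-6)! = 24!/18!.

Final answer: P(24,6) = 96909120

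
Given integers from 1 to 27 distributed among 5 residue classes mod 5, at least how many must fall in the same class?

By pigeonhole with 27 objects and 5 categories: ceiling(27/5).

Final answer: 6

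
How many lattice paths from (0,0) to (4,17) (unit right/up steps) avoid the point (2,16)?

Total paths to (4,17): C(21,17) = 5985.
Paths through (2,16): C(18,16) x C(3,1) = 459.
Avoiding (2,16): 5985 - 459.

Final answer: 5526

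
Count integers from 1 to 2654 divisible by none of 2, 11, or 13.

|div by 2|=1327, |div by 11|=241, |div by 13|=204.
|div by 2&11|=120, |div by 2&13|=102, |div by 11&13|=18, |div by all|=9.
By inclusion-exclusion, divisible by at least one: 1327+241+204-120-102-18+9 = 1541.
Not divisible by any: 2654 - 1541.

Final answer: 1113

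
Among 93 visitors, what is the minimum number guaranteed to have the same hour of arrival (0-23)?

There are 24 possible values for hour of arrival (0-23). With 93 visitors and 24 categories, by pigeonhole: ceiling(93/24).

Final answer: 4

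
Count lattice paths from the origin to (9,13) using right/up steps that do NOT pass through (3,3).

Total paths to (9,13): C(22,13) = 497420.
Paths through (3,3): C(6,3) x C(16,10) = 160160.
Avoiding (3,3): 497420 - 160160.

Final answer: 337260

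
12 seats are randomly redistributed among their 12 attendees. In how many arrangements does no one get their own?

Derangements satisfy D(n) = (n-1)(D(n-1) + D(n-2)), starting from D(0)=1, D(1)=0.
D(2) = 1 x (0 + 1) = 1
D(3) = 2 x (1 + 0) = 2
D(4) = 3 x (2 + 1) = 9
D(5) = 4 x (9 + 2) = 44
D(6) = 5 x (44 + 9) = 265
D(7) = 6 x (265 + 44) = 1854
D(8) = 7 x (1854 + 265) = 14833
D(9) = 8 x (14833 + 1854) = 133496
D(10) = 9 x (133496 + 14833) = 1334961
D(11) = 10 x (1334961 + 133496) = 14684570
D(12) = 11 x (D(11) + D(10)) = 11 x (14684570 + 1334961)

Final answer: D(12) = 176214841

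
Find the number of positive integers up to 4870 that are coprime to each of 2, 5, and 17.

|div by 2|=2435, |div by 5|=974, |div by 17|=286.
|div by 2&5|=487, |div by 2&17|=143, |div by 5&17|=57, |div by all|=28.
By inclusion-exclusion, divisible by at least one: 2435+974+286-487-143-57+28 = 3036.
Not divisible by any: 4870 - 3036.

Final answer: 1834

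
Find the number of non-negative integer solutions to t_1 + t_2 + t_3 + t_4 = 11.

Stars and bars with 11 stars and 3 bars:
C(11+4-1, 4-1) = C(14,3).

Final answer: C(14,3) = 364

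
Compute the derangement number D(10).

Use the recurrence D(n) = (n-1)(D(n-1) + D(n-2)) with D(0)=1, D(1)=0.
Building up: D(2)=1, D(3)=2, D(4)=9, D(5)=44, D(6)=265, D(7)=1854, D(8)=14833, D(9)=133496.
D(10) = 9 x (D(9) + D(8)) = 9 x (133496 + 14833).

Final answer: D(10) = 1334961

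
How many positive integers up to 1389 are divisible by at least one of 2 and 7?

Multiples of 2: 694. Multiples of 7: 198. Of both (lcm=14): 99.
By inclusion-exclusion: 694 + 198 - 99.

Final answer: 793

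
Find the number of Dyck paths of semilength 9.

Total monotonic paths to (9,9): C(18,9) = 48620.
Reflecting each bad path at its first crossing gives a bijection with paths to (8,10): C(18,10) = 43758.
Valid Dyck paths: 48620 - 43758.
(Equivalently, C_{9} = C(18,9)/10 = 48620/10.)

Final answer: C_{9} = 4862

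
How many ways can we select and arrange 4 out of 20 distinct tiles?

P(20,4) = 20!/(20-4)! = 20!/16!.

Final answer: P(20,4) = 116280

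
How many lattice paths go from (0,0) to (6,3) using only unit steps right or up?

Each path has 6 right steps and 3 up steps in some order (9 steps total).
Choose which 3 of the 9 steps are up: C(9,3).

Final answer: C(9,3) = 84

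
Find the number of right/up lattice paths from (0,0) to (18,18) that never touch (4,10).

Total paths to (18,18): C(36,18) = 9075135300.
Paths through (4,10): C(14,10) x C(22,8) = 320089770.
Avoiding (4,10): 9075135300 - 320089770.

Final answer: 8755045530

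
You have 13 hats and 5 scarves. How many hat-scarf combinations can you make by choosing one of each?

By the multiplication principle: 13 x 5.

Final answer: 65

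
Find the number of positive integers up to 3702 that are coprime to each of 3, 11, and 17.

|div by 3|=1234, |div by 11|=336, |div by 17|=217.
|div by 3&11|=112, |div by 3&17|=72, |div by 11&17|=19, |div by all|=6.
By inclusion-exclusion, divisible by at least one: 1234+336+217-112-72-19+6 = 1590.
Not divisible by any: 3702 - 1590.

Final answer: 2112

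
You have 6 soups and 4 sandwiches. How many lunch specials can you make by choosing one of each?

By the multiplication principle: 6 x 4.

Final answer: 24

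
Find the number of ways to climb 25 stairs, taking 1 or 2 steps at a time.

Let f(n) count the ways. The last step is size 1 or 2, so f(n) = f(n-1) + f(n-2) with f(1)=1, f(2)=2.
Iterating the recurrence: f(1)=1, f(2)=2, f(3)=3, f(4)=5, f(5)=8, f(6)=13, f(7)=21, f(8)=34, f(9)=55, f(10)=89, f(11)=144, f(12)=233, f(13)=377, f(14)=610, f(15)=987, f(16)=1597, f(17)=2584, f(18)=4181, f(19)=6765, f(20)=10946, f(21)=17711, f(22)=28657, f(23)=46368, f(24)=75025, f(25)=121393.

Final answer: 121393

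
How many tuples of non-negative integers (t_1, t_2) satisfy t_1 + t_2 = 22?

Stars and bars with 22 stars and 1 bars:
C(22+2-1, 2-1) = C(23,1).

Final answer: C(23,1) = 23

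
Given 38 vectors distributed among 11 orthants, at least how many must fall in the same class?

By pigeonhole with 38 objects and 11 categories: ceiling(38/11).

Final answer: 4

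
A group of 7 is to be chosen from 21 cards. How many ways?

C(21,7) = 21!/(7! x (21-7)!).

Final answer: C(21,7) = 116280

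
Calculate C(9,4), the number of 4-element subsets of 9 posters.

C(9,4) = 9!/(4! x 5!).

Final answer: \binom{9}{4} = 126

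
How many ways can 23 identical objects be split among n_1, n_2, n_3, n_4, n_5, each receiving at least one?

Substitute n'_i = n_i - 1 (so n'_i >= 0). Then sum n'_i = 23 - 5 = 18.
Stars and bars: C(18+5-1, 5-1) = C(22,4).

Final answer: C(22,4) = 7315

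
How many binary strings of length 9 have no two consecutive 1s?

A valid string ends in 0 (append to any length-(n-1) valid string) or in 01 (append to any length-(n-2) valid string), so a(n) = a(n-1) + a(n-2) with a(1)=2, a(2)=3.
Computing successive values: a(1)=2, a(2)=3, a(3)=5, a(4)=8, a(5)=13, a(6)=21, a(7)=34, a(8)=55, a(9)=89.

Final answer: 89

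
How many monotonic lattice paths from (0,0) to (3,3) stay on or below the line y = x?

Total monotonic paths to (3,3): C(6,3) = 20.
By the reflection principle, paths that go above the diagonal number C(6,4) = 15.
Valid Dyck paths: 20 - 15.
(Check: C(6,3) - C(6,4) = C(6,3)/4, the Catalan number C_{3}.)

Final answer: C_{3} = 5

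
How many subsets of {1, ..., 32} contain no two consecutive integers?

Condition on whether n belongs to the subset: if not, any valid subset of {1, ..., n-1} works (a(n-1)); if so, n-1 is excluded and the rest is a valid subset of {1, ..., n-2} (a(n-2)). Hence a(n) = a(n-1) + a(n-2), a(1)=2, a(2)=3.
Iterating the recurrence: a(1)=2, a(2)=3, a(3)=5, a(4)=8, a(5)=13, a(6)=21, a(7)=34, a(8)=55, a(9)=89, a(10)=144, a(11)=233, a(12)=377, a(13)=610, a(14)=987, a(15)=1597, a(16)=2584, a(17)=4181, a(18)=6765, a(19)=10946, a(20)=17711, a(21)=28657, a(22)=46368, a(23)=75025, a(24)=121393, a(25)=196418, a(26)=317811, a(27)=514229, a(28)=832040, a(29)=1346269, a(30)=2178309, a(31)=3524578, a(32)=5702887.

Final answer: 5702887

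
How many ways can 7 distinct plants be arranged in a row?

The number of ways to arrange 7 distinct objects is 7!.

Final answer: 7! = 5040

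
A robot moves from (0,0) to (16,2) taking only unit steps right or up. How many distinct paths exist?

Each path has 16 right steps and 2 up steps in some order (18 steps total).
Choose which 2 of the 18 steps are up: C(18,2).

Final answer: C(18,2) = 153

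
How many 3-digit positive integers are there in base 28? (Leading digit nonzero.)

Leading digit: 27 options (nonzero). Other 2 digit(s): 28 options each.
Total: 27 x 28^2.

Final answer: 21168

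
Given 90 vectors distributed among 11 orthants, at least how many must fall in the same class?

By pigeonhole with 90 objects and 11 categories: ceiling(90/11).

Final answer: 9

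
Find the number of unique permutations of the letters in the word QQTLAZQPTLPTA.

Letters (A:2, L:2, P:2, Q:3, T:3, Z:1). Total letters: 13.
Permutations = 13!/(3! x 3! x 2! x 2! x 2!).

Final answer: 21621600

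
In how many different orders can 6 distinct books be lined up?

The number of ways to arrange 6 distinct objects is 6!.

Final answer: 6! = 720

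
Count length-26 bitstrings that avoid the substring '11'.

A valid string ends in 0 (append to any length-(n-1) valid string) or in 01 (append to any length-(n-2) valid string), so a(n) = a(n-1) + a(n-2) with a(1)=2, a(2)=3.
Iterating the recurrence: a(1)=2, a(2)=3, a(3)=5, a(4)=8, a(5)=13, a(6)=21, a(7)=34, a(8)=55, a(9)=89, a(10)=144, a(11)=233, a(12)=377, a(13)=610, a(14)=987, a(15)=1597, a(16)=2584, a(17)=4181, a(18)=6765, a(19)=10946, a(20)=17711, a(21)=28657, a(22)=46368, a(23)=75025, a(24)=121393, a(25)=196418, a(26)=317811.

Final answer: 317811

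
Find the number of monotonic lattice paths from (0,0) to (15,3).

Each path has 15 right steps and 3 up steps in some order (18 steps total).
Choose which 3 of the 18 steps are up: C(18,3).

Final answer: C(18,3) = 816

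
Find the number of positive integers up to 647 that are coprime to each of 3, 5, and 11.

|div by 3|=215, |div by 5|=129, |div by 11|=58.
|div by 3&5|=43, |div by 3&11|=19, |div by 5&11|=11, |div by all|=3.
By inclusion-exclusion, divisible by at least one: 215+129+58-43-19-11+3 = 332.
Not divisible by any: 647 - 332.

Final answer: 315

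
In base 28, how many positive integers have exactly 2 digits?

Leading digit: 27 options (nonzero). Other 1 digit(s): 28 options each.
Total: 27 x 28^1.

Final answer: 756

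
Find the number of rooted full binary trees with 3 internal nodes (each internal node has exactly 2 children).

This is counted by the nth Catalan number C_n. Here n = 3.
C_n = (2n)!/(n!(n+1)!), so C_{3} = 6!/(3! x 4!) = C(6,3)/4 = 20/4.

Final answer: C_{3} = 5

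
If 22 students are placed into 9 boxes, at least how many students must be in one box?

By the pigeonhole principle: ceiling(22/9).

Final answer: 3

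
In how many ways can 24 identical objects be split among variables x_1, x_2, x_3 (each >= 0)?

Stars and bars with 24 stars and 2 bars:
C(24+3-1, 3-1) = C(26,2).

Final answer: C(26,2) = 325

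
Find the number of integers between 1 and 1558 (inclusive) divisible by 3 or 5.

Multiples of 3: 519. Multiples of 5: 311. Of both (lcm=15): 103.
By inclusion-exclusion: 519 + 311 - 103.

Final answer: 727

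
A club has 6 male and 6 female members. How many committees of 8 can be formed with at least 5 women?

Sum over valid woman counts:
C(6,5)C(6,3) = 120
C(6,6)C(6,2) = 15
Total: 120 + 15.

Final answer: 135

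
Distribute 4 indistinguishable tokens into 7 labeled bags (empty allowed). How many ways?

Stars and bars: C(n+k-1, k-1) = C(10,6).

Final answer: C(10,6) = 210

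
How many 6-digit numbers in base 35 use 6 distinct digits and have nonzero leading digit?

The leading digit has 34 choices (anything but zero); the next has 34 (anything but the first), then 33, and so on, one fewer each time.
Total: 34 x 34 x 33 x 32 x 31 x 30.

Final answer: 1135284480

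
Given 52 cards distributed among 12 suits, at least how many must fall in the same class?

By pigeonhole with 52 objects and 12 categories: ceiling(52/12).

Final answer: 5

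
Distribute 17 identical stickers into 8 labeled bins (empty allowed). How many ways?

Stars and bars: C(n+k-1, k-1) = C(24,7).

Final answer: C(24,7) = 346104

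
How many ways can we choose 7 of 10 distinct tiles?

C(10,7) = 10!/(7! x 3!).

Final answer: \binom{10}{7} = 120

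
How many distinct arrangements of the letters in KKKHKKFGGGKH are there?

Letters (F:1, G:3, H:2, K:6). Total letters: 12.
Permutations = 12!/(6! x 3! x 2!).

Final answer: 55440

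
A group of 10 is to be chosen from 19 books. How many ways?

C(19,10) = 19!/(10! x 9!).

Final answer: \binom{19}{10} = 92378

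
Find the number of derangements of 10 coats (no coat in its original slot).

Use the recurrence D(n) = (n-1)(D(n-1) + D(n-2)) with D(0)=1, D(1)=0.
D(2) = 1 x (0 + 1) = 1
D(3) = 2 x (1 + 0) = 2
D(4) = 3 x (2 + 1) = 9
D(5) = 4 x (9 + 2) = 44
D(6) = 5 x (44 + 9) = 265
D(7) = 6 x (265 + 44) = 1854
D(8) = 7 x (1854 + 265) = 14833
D(9) = 8 x (14833 + 1854) = 133496
D(10) = 9 x (D(9) + D(8)) = 9 x (133496 + 14833)

Final answer: D(10) = 1334961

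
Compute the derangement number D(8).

Use the recurrence D(n) = (n-1)(D(n-1) + D(n-2)) with D(0)=1, D(1)=0.
D(2) = 1 x (0 + 1) = 1
D(3) = 2 x (1 + 0) = 2
D(4) = 3 x (2 + 1) = 9
D(5) = 4 x (9 + 2) = 44
D(6) = 5 x (44 + 9) = 265
D(7) = 6 x (265 + 44) = 1854
D(8) = 7 x (D(7) + D(6)) = 7 x (1854 + 265)

Final answer: D(8) = 14833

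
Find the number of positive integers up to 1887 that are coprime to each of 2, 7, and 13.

|div by 2|=943, |div by 7|=269, |div by 13|=145.
|div by 2&7|=134, |div by 2&13|=72, |div by 7&13|=20, |div by all|=10.
By inclusion-exclusion, divisible by at least one: 943+269+145-134-72-20+10 = 1141.
Not divisible by any: 1887 - 1141.

Final answer: 746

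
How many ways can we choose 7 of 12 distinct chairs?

C(12,7) = 12!/(7! x 5!).

Final answer: \binom{12}{7} = 792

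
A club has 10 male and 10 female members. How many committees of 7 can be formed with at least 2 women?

Sum over valid woman counts:
C(10,2)C(10,5) = 11340
C(10,3)C(10,4) = 25200
C(10,4)C(10,3) = 25200
C(10,5)C(10,2) = 11340
C(10,6)C(10,1) = 2100
C(10,7)C(10,0) = 120
Total: 11340 + 25200 + 25200 + 11340 + 2100 + 120.

Final answer: 75300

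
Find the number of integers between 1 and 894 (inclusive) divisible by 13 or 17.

Multiples of 13: 68. Multiples of 17: 52. Of both (lcm=221): 4.
By inclusion-exclusion: 68 + 52 - 4.

Final answer: 116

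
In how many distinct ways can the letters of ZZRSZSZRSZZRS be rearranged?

Letters (R:3, S:4, Z:6). Total letters: 13.
Permutations = 13!/(6! x 4! x 3!).

Final answer: 60060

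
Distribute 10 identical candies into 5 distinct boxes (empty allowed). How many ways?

Stars and bars: C(n+k-1, k-1) = C(14,4).

Final answer: C(14,4) = 1001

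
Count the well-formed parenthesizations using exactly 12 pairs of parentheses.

The structures are counted by the Catalan number C_n. Here n = 12 (pairs).
C_n = C(2n,n)/(n+1), so C_{12} = C(24,12)/13 = 2704156/13.

Final answer: C_{12} = 208012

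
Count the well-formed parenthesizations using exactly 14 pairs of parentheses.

This is counted by the nth Catalan number C_n. Here n = 14 (pairs).
C_n = (2n)!/(n!(n+1)!), so C_{14} = 28!/(14! x 15!) = C(28,14)/15 = 40116600/15.

Final answer: C_{14} = 2674440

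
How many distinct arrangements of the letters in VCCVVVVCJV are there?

Letters (C:3, J:1, V:6). Total letters: 10.
Permutations = 10!/(6! x 3!).

Final answer: 840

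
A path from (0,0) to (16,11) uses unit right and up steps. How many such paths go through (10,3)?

Paths (0,0)->(10,3): C(13,3) = 286.
Paths (10,3)->(16,11): C(14,8) = 3003.
By multiplication principle: 286 x 3003.

Final answer: 858858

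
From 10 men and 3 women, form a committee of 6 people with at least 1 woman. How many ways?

Sum over valid woman counts:
C(3,1)C(10,5) = 756
C(3,2)C(10,4) = 630
C(3,3)C(10,3) = 120
Total: 756 + 630 + 120.

Final answer: 1506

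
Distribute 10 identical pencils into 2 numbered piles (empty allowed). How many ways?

Stars and bars: C(n+k-1, k-1) = C(11,1).

Final answer: C(11,1) = 11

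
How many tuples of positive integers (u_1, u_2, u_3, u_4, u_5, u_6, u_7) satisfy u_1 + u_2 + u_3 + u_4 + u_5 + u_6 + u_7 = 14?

Substitute u'_i = u_i - 1 (so u'_i >= 0). Then sum u'_i = 14 - 7 = 7.
Stars and bars: C(7+7-1, 7-1) = C(13,6).

Final answer: C(13,6) = 1716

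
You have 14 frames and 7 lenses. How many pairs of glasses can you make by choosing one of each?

By the multiplication principle: 14 x 7.

Final answer: 98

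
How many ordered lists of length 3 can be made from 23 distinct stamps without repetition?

P(23,3) = 23!/(23-3)! = 23!/20!.

Final answer: P(23,3) = 10626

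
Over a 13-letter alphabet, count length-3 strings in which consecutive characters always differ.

First character: 13 choices. Each subsequent: 12 choices (must differ from the previous one).
Total: 13 x 12^2.

Final answer: 13 x 12^{2} = 1872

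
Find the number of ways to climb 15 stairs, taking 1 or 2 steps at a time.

Condition on the final move: it is a 1-step (f(n-1) ways to get there) or a 2-step (f(n-2) ways), so f(n) = f(n-1) + f(n-2), with f(1)=1, f(2)=2.
Computing successive values: f(1)=1, f(2)=2, f(3)=3, f(4)=5, f(5)=8, f(6)=13, f(7)=21, f(8)=34, f(9)=55, f(10)=89, f(11)=144, f(12)=233, f(13)=377, f(14)=610, f(15)=987.

Final answer: 987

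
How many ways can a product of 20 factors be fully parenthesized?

This is a standard Catalan-number count: the answer is C_n. Here n = 20 - 1 = 19.
C_n = (2n)!/(n!(n+1)!), so C_{19} = 38!/(19! x 20!) = C(38,19)/20 = 35345263800/20.

Final answer: C_{19} = 1767263190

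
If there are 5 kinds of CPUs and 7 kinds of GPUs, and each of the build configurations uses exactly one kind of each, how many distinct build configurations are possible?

By the multiplication principle: 5 x 7.

Final answer: 35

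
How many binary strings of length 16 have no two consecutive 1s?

A valid string ends in 0 (append to any length-(n-1) valid string) or in 01 (append to any length-(n-2) valid string), so a(n) = a(n-1) + a(n-2) with a(1)=2, a(2)=3.
Building up term by term: a(1)=2, a(2)=3, a(3)=5, a(4)=8, a(5)=13, a(6)=21, a(7)=34, a(8)=55, a(9)=89, a(10)=144, a(11)=233, a(12)=377, a(13)=610, a(14)=987, a(15)=1597, a(16)=2584.

Final answer: 2584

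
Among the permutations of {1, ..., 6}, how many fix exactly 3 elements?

Choose which 3 elements are fixed: C(6,3) = 20.
Derange the remaining 3 using D(j) = (j-1)(D(j-1) + D(j-2)), D(0)=1, D(1)=0: D(2)=1, D(3)=2.
Total: 20 x 2.

Final answer: C(6,3) D(3) = 40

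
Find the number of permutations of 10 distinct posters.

The number of ways to arrange 10 distinct objects is 10!.

Final answer: 10! = 3628800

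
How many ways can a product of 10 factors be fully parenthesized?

This is counted by the nth Catalan number C_n. Here n = 10 - 1 = 9.
C_n = (2n)!/(n!(n+1)!), so C_{9} = 18!/(9! x 10!) = C(18,9)/10 = 48620/10.

Final answer: C_{9} = 4862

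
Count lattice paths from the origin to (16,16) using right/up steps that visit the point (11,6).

Paths (0,0)->(11,6): C(17,6) = 12376.
Paths (11,6)->(16,16): C(15,10) = 3003.
By multiplication principle: 12376 x 3003.

Final answer: 37165128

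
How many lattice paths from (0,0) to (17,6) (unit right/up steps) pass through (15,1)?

Paths (0,0)->(15,1): C(16,1) = 16.
Paths (15,1)->(17,6): C(7,5) = 21.
By multiplication principle: 16 x 21.

Final answer: 336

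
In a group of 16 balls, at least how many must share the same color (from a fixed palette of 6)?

There are 6 possible values for color (from a fixed palette of 6). With 16 balls and 6 categories, by pigeonhole: ceiling(16/6).

Final answer: 3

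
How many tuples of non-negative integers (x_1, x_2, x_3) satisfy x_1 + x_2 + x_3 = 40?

Stars and bars with 40 stars and 2 bars:
C(40+3-1, 3-1) = C(42,2).

Final answer: C(42,2) = 861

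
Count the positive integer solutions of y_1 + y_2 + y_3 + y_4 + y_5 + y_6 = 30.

Substitute y'_i = y_i - 1 (so y'_i >= 0). Then sum y'_i = 30 - 6 = 24.
Stars and bars: C(24+6-1, 6-1) = C(29,5).

Final answer: C(29,5) = 118755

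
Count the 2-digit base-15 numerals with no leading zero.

These are the integers in [15^1, 15^2), so the count is 15^2 - 15^1 = 14 x 15^1.

Final answer: 210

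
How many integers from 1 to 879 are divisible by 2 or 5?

Multiples of 2: 439. Multiples of 5: 175. Of both (lcm=10): 87.
By inclusion-exclusion: 439 + 175 - 87.

Final answer: 527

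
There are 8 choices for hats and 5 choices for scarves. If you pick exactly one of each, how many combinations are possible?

By the multiplication principle: 8 x 5.

Final answer: 40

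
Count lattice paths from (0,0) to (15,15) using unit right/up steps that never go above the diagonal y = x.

Total monotonic paths to (15,15): C(30,15) = 155117520.
A path is bad iff it touches y = x + 1; reflecting its initial segment maps bad paths bijectively onto all paths to (14,16), of which there are C(30,16) = 145422675.
Valid Dyck paths: 155117520 - 145422675.
(Check: C(30,15) - C(30,16) = C(30,15)/16, the Catalan number C_{15}.)

Final answer: C_{15} = 9694845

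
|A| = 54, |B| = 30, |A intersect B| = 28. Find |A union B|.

|A union B| = |A| + |B| - |A intersect B| = 54 + 30 - 28.

Final answer: 56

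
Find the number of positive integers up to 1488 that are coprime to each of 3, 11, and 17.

|div by 3|=496, |div by 11|=135, |div by 17|=87.
|div by 3&11|=45, |div by 3&17|=29, |div by 11&17|=7, |div by all|=2.
By inclusion-exclusion, divisible by at least one: 496+135+87-45-29-7+2 = 639.
Not divisible by any: 1488 - 639.

Final answer: 849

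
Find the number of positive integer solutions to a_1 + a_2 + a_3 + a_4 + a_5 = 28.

Substitute a'_i = a_i - 1 (so a'_i >= 0). Then sum a'_i = 28 - 5 = 23.
Stars and bars: C(23+5-1, 5-1) = C(27,4).

Final answer: C(27,4) = 17550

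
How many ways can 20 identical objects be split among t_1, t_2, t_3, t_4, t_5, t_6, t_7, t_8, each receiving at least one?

Substitute t'_i = t_i - 1 (so t'_i >= 0). Then sum t'_i = 20 - 8 = 12.
Stars and bars: C(12+8-1, 8-1) = C(19,7).

Final answer: C(19,7) = 50388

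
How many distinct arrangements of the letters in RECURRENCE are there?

Letters (C:2, E:3, N:1, R:3, U:1). Total letters: 10.
Permutations = 10!/(3! x 3! x 2!).

Final answer: 50400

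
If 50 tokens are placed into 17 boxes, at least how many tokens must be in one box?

By the pigeonhole principle: ceiling(50/17).

Final answer: 3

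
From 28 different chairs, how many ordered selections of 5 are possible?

P(28,5) = 28!/(28-5)! = 28!/23!.

Final answer: P(28,5) = 11793600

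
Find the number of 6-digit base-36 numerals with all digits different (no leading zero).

The leading digit has 35 choices (anything but zero); the next has 35 (anything but the first), then 34, and so on, one fewer each time.
Total: 35 x 35 x 34 x 33 x 32 x 31.

Final answer: 1363454400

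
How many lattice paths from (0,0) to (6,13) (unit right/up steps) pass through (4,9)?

Paths (0,0)->(4,9): C(13,9) = 715.
Paths (4,9)->(6,13): C(6,4) = 15.
By multiplication principle: 715 x 15.

Final answer: 10725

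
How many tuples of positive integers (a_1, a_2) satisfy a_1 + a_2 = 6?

Substitute a'_i = a_i - 1 (so a'_i >= 0). Then sum a'_i = 6 - 2 = 4.
Stars and bars: C(4+2-1, 2-1) = C(5,1).

Final answer: C(5,1) = 5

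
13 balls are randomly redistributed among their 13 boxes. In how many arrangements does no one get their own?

D(n) = (n-1)(D(n-1) + D(n-2)), D(0)=1, D(1)=0.
D(2) = 1 x (0 + 1) = 1
D(3) = 2 x (1 + 0) = 2
D(4) = 3 x (2 + 1) = 9
D(5) = 4 x (9 + 2) = 44
D(6) = 5 x (44 + 9) = 265
D(7) = 6 x (265 + 44) = 1854
D(8) = 7 x (1854 + 265) = 14833
D(9) = 8 x (14833 + 1854) = 133496
D(10) = 9 x (133496 + 14833) = 1334961
D(11) = 10 x (1334961 + 133496) = 14684570
D(12) = 11 x (14684570 + 1334961) = 176214841
D(13) = 12 x (D(12) + D(11)) = 12 x (176214841 + 14684570)

Final answer: D(13) = 2290792932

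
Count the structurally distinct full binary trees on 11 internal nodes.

This is counted by the nth Catalan number C_n. Here n = 11.
Using C_0 = 1 and C_(k+1) = C_k x 2(2k+1)/(k+2), build up term by term: C_1=1, C_2=2, C_3=5, C_4=14, C_5=42, C_6=132, C_7=429, C_8=1430, C_9=4862, C_10=16796, C_11=58786.

Final answer: C_{11} = 58786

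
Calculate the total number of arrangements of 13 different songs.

The number of ways to arrange 13 distinct objects is 13!.

Final answer: 13! = 6227020800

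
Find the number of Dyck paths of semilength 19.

Total monotonic paths to (19,19): C(38,19) = 35345263800.
Reflecting each bad path at its first crossing gives a bijection with paths to (18,20): C(38,20) = 33578000610.
Valid Dyck paths: 35345263800 - 33578000610.
(Check: C(38,19) - C(38,20) = C(38,19)/20, the Catalan number C_{19}.)

Final answer: C_{19} = 1767263190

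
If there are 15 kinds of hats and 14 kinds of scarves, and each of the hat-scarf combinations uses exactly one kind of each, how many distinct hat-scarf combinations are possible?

By the multiplication principle: 15 x 14.

Final answer: 210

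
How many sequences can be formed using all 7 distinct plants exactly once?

The number of ways to arrange 7 distinct objects is 7!.

Final answer: 7! = 5040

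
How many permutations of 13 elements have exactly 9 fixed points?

Choose which 9 elements are fixed: C(13,9) = 715.
Derange the remaining 4 using D(j) = (j-1)(D(j-1) + D(j-2)), D(0)=1, D(1)=0: D(2)=1, D(3)=2, D(4)=9.
Total: 715 x 9.

Final answer: C(13,9) D(4) = 6435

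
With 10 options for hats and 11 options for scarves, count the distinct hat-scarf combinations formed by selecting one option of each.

By the multiplication principle: 10 x 11.

Final answer: 110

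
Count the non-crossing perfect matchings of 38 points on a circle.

This is a standard Catalan-number count: the answer is C_n. Here n = 38/2 = 19.
Using C_0 = 1 and C_(k+1) = C_k x 2(2k+1)/(k+2), build up term by term: C_1=1, C_2=2, C_3=5, C_4=14, C_5=42, C_6=132, C_7=429, C_8=1430, C_9=4862, C_10=16796, C_11=58786, C_12=208012, C_13=742900, C_14=2674440, C_15=9694845, C_16=35357670, C_17=129644790, C_18=477638700, C_19=1767263190.

Final answer: C_{19} = 1767263190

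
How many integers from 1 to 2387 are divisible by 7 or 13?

Multiples of 7: 341. Multiples of 13: 183. Of both (lcm=91): 26.
By inclusion-exclusion: 341 + 183 - 26.

Final answer: 498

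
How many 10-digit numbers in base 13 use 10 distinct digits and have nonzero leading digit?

The leading digit has 12 choices (anything but zero); the next has 12 (anything but the first), then 11, and so on, one fewer each time.
Total: 12 x 12 x 11 x 10 x 9 x 8 x 7 x 6 x 5 x 4.

Final answer: 958003200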